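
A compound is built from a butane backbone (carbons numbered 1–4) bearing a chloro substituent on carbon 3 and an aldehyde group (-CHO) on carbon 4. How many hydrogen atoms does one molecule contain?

Atom tally by fragment:
  CH3 → C:1 H:3
  CH2 → C:1 H:2
  CH(Cl) → C:1 H:1 Cl:1
  CH2CHO → C:2 H:3 O:1
Element totals:
  C: 5
  H: 9
  Cl: 1
  O: 1

9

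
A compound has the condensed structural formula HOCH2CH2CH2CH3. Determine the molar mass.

Element totals:
  C: 4
  H: 10
  O: 1
Molecular formula: C4H10O.
  M = 4(12.011) + 10(1.008) + 15.999
    = 48.044 + 10.080 + 15.999 = 74.123

74.12 g/mol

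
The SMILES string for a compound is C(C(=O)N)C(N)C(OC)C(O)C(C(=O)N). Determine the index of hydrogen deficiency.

2

Atom tally by fragment:
  H2NOCCH2 → C:2 H:4 O:1 N:1
  CH(NH2) → C:1 H:3 N:1
  CH(OCH3) → C:2 H:4 O:1
  CH(OH) → C:1 H:2 O:1
  CH2CONH2 → C:2 H:4 O:1 N:1
Element totals:
  C: 8
  H: 17
  N: 3
  O: 4
Molecular formula: C8H17N3O4.
DoU = (2C + 2 + N − H − X) / 2 = (2·8 + 2 + 3 − 17 − 0) / 2 = 2.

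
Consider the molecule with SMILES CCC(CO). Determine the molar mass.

Atom tally by fragment:
  CH3 → C:1 H:3
  CH2 → C:1 H:2
  CH2CH2OH → C:2 H:5 O:1
Element totals:
  C: 4
  H: 10
  O: 1
Molecular formula: C4H10O.
  M = 4(12.011) + 10(1.008) + 15.999
    = 48.044 + 10.080 + 15.999 = 74.123

74.12 g/mol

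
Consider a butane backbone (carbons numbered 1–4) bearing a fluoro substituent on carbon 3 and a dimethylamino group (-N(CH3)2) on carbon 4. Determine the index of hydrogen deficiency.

0

Atom tally by fragment:
  CH3 → C:1 H:3
  CH2 → C:1 H:2
  CH(F) → C:1 H:1 F:1
  CH2N(CH3)2 → C:3 H:8 N:1
Element totals:
  C: 6
  H: 14
  F: 1
  N: 1
Molecular formula: C6H14FN.
DoU = (2C + 2 + N − H − X) / 2 = (2·6 + 2 + 1 − 14 − 1) / 2 = 0.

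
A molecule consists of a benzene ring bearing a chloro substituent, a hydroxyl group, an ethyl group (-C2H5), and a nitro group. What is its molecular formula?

C8H8ClNO3

Atom tally by fragment:
  benzene ring core → C:6 H:6
  (− 4 ring H displaced by substituents)
  + Cl → Cl:1
  + OH → O:1 H:1
  + C2H5 → C:2 H:5
  + NO2 → N:1 O:2
Element totals:
  C: 8
  H: 8
  Cl: 1
  N: 1
  O: 3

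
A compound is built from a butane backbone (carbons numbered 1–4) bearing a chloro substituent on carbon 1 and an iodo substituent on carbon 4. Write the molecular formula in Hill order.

C4H8ClI

Atom tally by fragment:
  ClCH2 → C:1 H:2 Cl:1
  CH2 → C:1 H:2
  CH2 → C:1 H:2
  CH2I → C:1 H:2 I:1
Element totals:
  C: 4
  H: 8
  Cl: 1
  I: 1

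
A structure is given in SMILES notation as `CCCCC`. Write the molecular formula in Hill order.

Atom tally by fragment:
  CH3 → C:1 H:3
  CH2 → C:1 H:2
  CH2 → C:1 H:2
  CH2 → C:1 H:2
  CH3 → C:1 H:3
Element totals:
  C: 5
  H: 12

C5H12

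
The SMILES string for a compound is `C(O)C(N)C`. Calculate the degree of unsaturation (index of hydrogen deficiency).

Atom tally by fragment:
  HOCH2 → C:1 H:3 O:1
  CH(NH2) → C:1 H:3 N:1
  CH3 → C:1 H:3
Element totals:
  C: 3
  H: 9
  N: 1
  O: 1
Molecular formula: C3H9NO.
DoU = (2C + 2 + N − H − X) / 2 = (2·3 + 2 + 1 − 9 − 0) / 2 = 0.

0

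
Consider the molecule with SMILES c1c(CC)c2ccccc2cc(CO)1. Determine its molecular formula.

C13H14O

Atom tally by fragment:
  naphthalene ring system core → C:10 H:8
  (− 2 ring H displaced by substituents)
  + C2H5 → C:2 H:5
  + CH2OH → C:1 H:3 O:1
Element totals:
  C: 13
  H: 14
  O: 1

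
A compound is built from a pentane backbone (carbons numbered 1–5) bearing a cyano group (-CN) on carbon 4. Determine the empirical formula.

C6H11N

Atom tally by fragment:
  CH3 → C:1 H:3
  CH2 → C:1 H:2
  CH2 → C:1 H:2
  CH(CN) → C:2 H:1 N:1
  CH3 → C:1 H:3
Element totals:
  C: 6
  H: 11
  N: 1
Molecular formula: C6H11N.
gcd of subscripts (6, 11, 1) = 1, so the empirical formula equals the molecular formula.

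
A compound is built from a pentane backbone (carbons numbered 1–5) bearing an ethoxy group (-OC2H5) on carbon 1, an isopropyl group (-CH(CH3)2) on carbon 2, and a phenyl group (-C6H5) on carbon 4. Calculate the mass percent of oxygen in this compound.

Atom tally by fragment:
  C2H5OCH2 → C:3 H:7 O:1
  CH(CH(CH3)2) → C:4 H:8
  CH2 → C:1 H:2
  CH(C6H5) → C:7 H:6
  CH3 → C:1 H:3
Element totals:
  C: 16
  H: 26
  O: 1
Molecular formula: C16H26O.
Molar mass = 234.383 g/mol.
Mass from O: 1 × 15.999 = 15.999 g/mol.
%O = 15.999 / 234.383 × 100 = 6.83%.

6.83%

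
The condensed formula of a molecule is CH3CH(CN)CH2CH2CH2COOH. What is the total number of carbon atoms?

Element totals:
  C: 7
  H: 11
  N: 1
  O: 2

7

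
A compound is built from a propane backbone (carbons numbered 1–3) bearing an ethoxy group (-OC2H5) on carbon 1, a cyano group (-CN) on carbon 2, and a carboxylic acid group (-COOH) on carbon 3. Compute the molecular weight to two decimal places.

Atom tally by fragment:
  C2H5OCH2 → C:3 H:7 O:1
  CH(CN) → C:2 H:1 N:1
  CH2COOH → C:2 H:3 O:2
Element totals:
  C: 7
  H: 11
  N: 1
  O: 3
Molecular formula: C7H11NO3.
  M = 7(12.011) + 11(1.008) + 14.007 + 3(15.999)
    = 84.077 + 11.088 + 14.007 + 47.997 = 157.169

157.17 g/mol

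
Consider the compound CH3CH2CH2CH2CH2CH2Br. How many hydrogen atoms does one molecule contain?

Atom tally by fragment:
  CH3 → C:1 H:3
  CH2 → C:1 H:2
  CH2 → C:1 H:2
  CH2 → C:1 H:2
  CH2 → C:1 H:2
  CH2Br → C:1 H:2 Br:1
Element totals:
  C: 6
  H: 13
  Br: 1

13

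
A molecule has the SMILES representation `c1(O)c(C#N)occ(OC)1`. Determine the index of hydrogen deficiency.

5

Atom tally by fragment:
  furan ring core → C:4 H:4 O:1
  (− 3 ring H displaced by substituents)
  + OH → O:1 H:1
  + CN → C:1 N:1
  + OCH3 → C:1 H:3 O:1
Element totals:
  C: 6
  H: 5
  N: 1
  O: 3
Molecular formula: C6H5NO3.
DoU = (2C + 2 + N − H − X) / 2 = (2·6 + 2 + 1 − 5 − 0) / 2 = 5.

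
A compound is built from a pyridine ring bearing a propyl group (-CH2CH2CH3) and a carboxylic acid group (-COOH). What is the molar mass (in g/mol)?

Atom tally by fragment:
  pyridine ring core → C:5 H:5 N:1
  (− 2 ring H displaced by substituents)
  + CH2CH2CH3 → C:3 H:7
  + COOH → C:1 H:1 O:2
Element totals:
  C: 9
  H: 11
  N: 1
  O: 2
Molecular formula: C9H11NO2.
  M = 9(12.011) + 11(1.008) + 14.007 + 2(15.999)
    = 108.099 + 11.088 + 14.007 + 31.998 = 165.192

165.19 g/mol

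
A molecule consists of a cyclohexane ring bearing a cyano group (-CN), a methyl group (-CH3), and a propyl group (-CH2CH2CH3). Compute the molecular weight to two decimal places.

165.28 g/mol

Atom tally by fragment:
  cyclohexane ring core → C:6 H:12
  (− 3 ring H displaced by substituents)
  + CN → C:1 N:1
  + CH3 → C:1 H:3
  + CH2CH2CH3 → C:3 H:7
Element totals:
  C: 11
  H: 19
  N: 1
Molecular formula: C11H19N.
  M = 11(12.011) + 19(1.008) + 14.007
    = 132.121 + 19.152 + 14.007 = 165.280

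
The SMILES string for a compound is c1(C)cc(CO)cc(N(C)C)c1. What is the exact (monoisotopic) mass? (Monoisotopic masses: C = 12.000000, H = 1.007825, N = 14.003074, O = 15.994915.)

Atom tally by fragment:
  benzene ring core → C:6 H:6
  (− 3 ring H displaced by substituents)
  + CH3 → C:1 H:3
  + CH2OH → C:1 H:3 O:1
  + N(CH3)2 → N:1 C:2 H:6
Element totals:
  C: 10
  H: 15
  N: 1
  O: 1
Molecular formula: C10H15NO.
  M = 10(12.0) + 15(1.007825) + 14.003074 + 15.994915
    = 120.000000 + 15.117375 + 14.003074 + 15.994915 = 165.115364

165.1154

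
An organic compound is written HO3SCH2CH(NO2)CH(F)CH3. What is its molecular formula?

C4H8FNO5S

Atom tally by fragment:
  HO3SCH2 → C:1 H:3 S:1 O:3
  CH(NO2) → C:1 H:1 N:1 O:2
  CH(F) → C:1 H:1 F:1
  CH3 → C:1 H:3
Element totals:
  C: 4
  H: 8
  F: 1
  N: 1
  O: 5
  S: 1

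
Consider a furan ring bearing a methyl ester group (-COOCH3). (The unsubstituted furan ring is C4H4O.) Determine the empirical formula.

C2H2O

Atom tally by fragment:
  furan ring core → C:4 H:4 O:1
  (− 1 ring H displaced by substituents)
  + COOCH3 → C:2 H:3 O:2
Element totals:
  C: 6
  H: 6
  O: 3
Molecular formula: C6H6O3.
gcd of subscripts = 3; dividing each by 3:
  C: 6/3 = 2
  H: 6/3 = 2
  O: 3/3 = 1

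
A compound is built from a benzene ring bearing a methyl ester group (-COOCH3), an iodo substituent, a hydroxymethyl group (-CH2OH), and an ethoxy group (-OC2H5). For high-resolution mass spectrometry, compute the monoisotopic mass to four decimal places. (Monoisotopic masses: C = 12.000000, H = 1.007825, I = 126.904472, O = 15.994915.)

Atom tally by fragment:
  benzene ring core → C:6 H:6
  (− 4 ring H displaced by substituents)
  + COOCH3 → C:2 H:3 O:2
  + I → I:1
  + CH2OH → C:1 H:3 O:1
  + OC2H5 → C:2 H:5 O:1
Element totals:
  C: 11
  H: 13
  I: 1
  O: 4
Molecular formula: C11H13IO4.
  M = 11(12.0) + 13(1.007825) + 126.904472 + 4(15.994915)
    = 132.000000 + 13.101725 + 126.904472 + 63.979660 = 335.985857

335.9859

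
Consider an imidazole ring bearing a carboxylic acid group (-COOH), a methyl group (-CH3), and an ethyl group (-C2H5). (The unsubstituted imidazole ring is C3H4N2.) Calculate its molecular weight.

154.17 g/mol

Atom tally by fragment:
  imidazole ring core → C:3 H:4 N:2
  (− 3 ring H displaced by substituents)
  + COOH → C:1 H:1 O:2
  + CH3 → C:1 H:3
  + C2H5 → C:2 H:5
Element totals:
  C: 7
  H: 10
  N: 2
  O: 2
Molecular formula: C7H10N2O2.
  M = 7(12.011) + 10(1.008) + 2(14.007) + 2(15.999)
    = 84.077 + 10.080 + 28.014 + 31.998 = 154.169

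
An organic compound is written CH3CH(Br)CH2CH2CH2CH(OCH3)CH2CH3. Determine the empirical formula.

Atom tally by fragment:
  CH3 → C:1 H:3
  CH(Br) → C:1 H:1 Br:1
  CH2 → C:1 H:2
  CH2 → C:1 H:2
  CH2 → C:1 H:2
  CH(OCH3) → C:2 H:4 O:1
  CH2 → C:1 H:2
  CH3 → C:1 H:3
Element totals:
  C: 9
  H: 19
  Br: 1
  O: 1
Molecular formula: C9H19BrO.
gcd of subscripts (1, 9, 19, 1) = 1, so the empirical formula equals the molecular formula.

C9H19BrO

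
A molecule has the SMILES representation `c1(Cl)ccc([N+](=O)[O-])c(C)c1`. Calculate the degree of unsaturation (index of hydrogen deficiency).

5

Atom tally by fragment:
  benzene ring core → C:6 H:6
  (− 3 ring H displaced by substituents)
  + Cl → Cl:1
  + NO2 → N:1 O:2
  + CH3 → C:1 H:3
Element totals:
  C: 7
  H: 6
  Cl: 1
  N: 1
  O: 2
Molecular formula: C7H6ClNO2.
DoU = (2C + 2 + N − H − X) / 2 = (2·7 + 2 + 1 − 6 − 1) / 2 = 5.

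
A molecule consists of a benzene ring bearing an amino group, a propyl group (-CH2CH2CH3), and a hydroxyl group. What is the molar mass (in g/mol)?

151.21 g/mol

Atom tally by fragment:
  benzene ring core → C:6 H:6
  (− 3 ring H displaced by substituents)
  + NH2 → N:1 H:2
  + CH2CH2CH3 → C:3 H:7
  + OH → O:1 H:1
Element totals:
  C: 9
  H: 13
  N: 1
  O: 1
Molecular formula: C9H13NO.
  M = 9(12.011) + 13(1.008) + 14.007 + 15.999
    = 108.099 + 13.104 + 14.007 + 15.999 = 151.209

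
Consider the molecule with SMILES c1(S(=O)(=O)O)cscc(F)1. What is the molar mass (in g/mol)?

Atom tally by fragment:
  thiophene ring core → C:4 H:4 S:1
  (− 2 ring H displaced by substituents)
  + SO3H → S:1 O:3 H:1
  + F → F:1
Element totals:
  C: 4
  H: 3
  F: 1
  O: 3
  S: 2
Molecular formula: C4H3FO3S2.
  M = 4(12.011) + 3(1.008) + 18.998 + 3(15.999) + 2(32.06)
    = 48.044 + 3.024 + 18.998 + 47.997 + 64.120 = 182.183

182.18 g/mol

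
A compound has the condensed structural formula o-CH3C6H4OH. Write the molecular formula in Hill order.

Atom tally by fragment:
  benzene ring core → C:6 H:6
  (− 2 ring H displaced by substituents)
  + CH3 → C:1 H:3
  + OH → O:1 H:1
Element totals:
  C: 7
  H: 8
  O: 1

C7H8O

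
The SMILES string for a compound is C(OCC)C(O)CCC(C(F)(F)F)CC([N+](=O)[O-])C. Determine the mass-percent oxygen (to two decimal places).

22.28%

Atom tally by fragment:
  C2H5OCH2 → C:3 H:7 O:1
  CH(OH) → C:1 H:2 O:1
  CH2 → C:1 H:2
  CH2 → C:1 H:2
  CH(CF3) → C:2 H:1 F:3
  CH2 → C:1 H:2
  CH(NO2) → C:1 H:1 N:1 O:2
  CH3 → C:1 H:3
Element totals:
  C: 11
  H: 20
  F: 3
  N: 1
  O: 4
Molecular formula: C11H20F3NO4.
Molar mass = 287.278 g/mol.
Mass from O: 4 × 15.999 = 63.996 g/mol.
%O = 63.996 / 287.278 × 100 = 22.28%.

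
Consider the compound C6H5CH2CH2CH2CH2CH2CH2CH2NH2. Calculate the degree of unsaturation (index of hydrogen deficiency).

Atom tally by fragment:
  C6H5CH2 → C:7 H:7
  CH2 → C:1 H:2
  CH2 → C:1 H:2
  CH2 → C:1 H:2
  CH2 → C:1 H:2
  CH2 → C:1 H:2
  CH2NH2 → C:1 H:4 N:1
Element totals:
  C: 13
  H: 21
  N: 1
Molecular formula: C13H21N.
DoU = (2C + 2 + N − H − X) / 2 = (2·13 + 2 + 1 − 21 − 0) / 2 = 4.

4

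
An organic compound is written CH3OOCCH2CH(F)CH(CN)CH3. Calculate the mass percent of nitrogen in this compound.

Element totals:
  C: 7
  H: 10
  F: 1
  N: 1
  O: 2
Molecular formula: C7H10FNO2.
Molar mass = 159.160 g/mol.
Mass from N: 1 × 14.007 = 14.007 g/mol.
%N = 14.007 / 159.160 × 100 = 8.80%.

8.80%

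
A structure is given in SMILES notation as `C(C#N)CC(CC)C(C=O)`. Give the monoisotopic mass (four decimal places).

139.0997

Atom tally by fragment:
  NCCH2 → C:2 H:2 N:1
  CH2 → C:1 H:2
  CH(C2H5) → C:3 H:6
  CH2CHO → C:2 H:3 O:1
Element totals:
  C: 8
  H: 13
  N: 1
  O: 1
Molecular formula: C8H13NO.
  M = 8(12.0) + 13(1.007825) + 14.003074 + 15.994915
    = 96.000000 + 13.101725 + 14.003074 + 15.994915 = 139.099714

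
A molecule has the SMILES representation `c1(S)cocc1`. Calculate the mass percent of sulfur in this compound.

Atom tally by fragment:
  furan ring core → C:4 H:4 O:1
  (− 1 ring H displaced by substituents)
  + SH → S:1 H:1
Element totals:
  C: 4
  H: 4
  O: 1
  S: 1
Molecular formula: C4H4OS.
Molar mass = 100.135 g/mol.
Mass from S: 1 × 32.06 = 32.060 g/mol.
%S = 32.060 / 100.135 × 100 = 32.02%.

32.02%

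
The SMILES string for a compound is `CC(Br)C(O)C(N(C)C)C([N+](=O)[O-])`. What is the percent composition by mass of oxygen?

Atom tally by fragment:
  CH3 → C:1 H:3
  CH(Br) → C:1 H:1 Br:1
  CH(OH) → C:1 H:2 O:1
  CH(N(CH3)2) → C:3 H:7 N:1
  CH2NO2 → C:1 H:2 N:1 O:2
Element totals:
  C: 7
  H: 15
  Br: 1
  N: 2
  O: 3
Molecular formula: C7H15BrN2O3.
Molar mass = 255.112 g/mol.
Mass from O: 3 × 15.999 = 47.997 g/mol.
%O = 47.997 / 255.112 × 100 = 18.81%.

18.81%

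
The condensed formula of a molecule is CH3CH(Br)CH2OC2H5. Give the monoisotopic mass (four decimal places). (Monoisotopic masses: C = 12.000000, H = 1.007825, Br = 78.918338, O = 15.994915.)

165.9993

Atom tally by fragment:
  CH3 → C:1 H:3
  CH(Br) → C:1 H:1 Br:1
  CH2OC2H5 → C:3 H:7 O:1
Element totals:
  C: 5
  H: 11
  Br: 1
  O: 1
Molecular formula: C5H11BrO.
  M = 5(12.0) + 11(1.007825) + 78.918338 + 15.994915
    = 60.000000 + 11.086075 + 78.918338 + 15.994915 = 165.999328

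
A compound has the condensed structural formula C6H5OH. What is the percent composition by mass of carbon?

Atom tally by fragment:
  benzene ring core → C:6 H:6
  (− 1 ring H displaced by substituents)
  + OH → O:1 H:1
Element totals:
  C: 6
  H: 6
  O: 1
Molecular formula: C6H6O.
Molar mass = 94.113 g/mol.
Mass from C: 6 × 12.011 = 72.066 g/mol.
%C = 72.066 / 94.113 × 100 = 76.57%.

76.57%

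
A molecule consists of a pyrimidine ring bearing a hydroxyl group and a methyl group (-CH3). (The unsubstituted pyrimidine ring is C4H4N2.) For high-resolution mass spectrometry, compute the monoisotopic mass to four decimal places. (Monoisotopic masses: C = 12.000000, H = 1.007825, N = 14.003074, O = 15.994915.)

110.0480

Atom tally by fragment:
  pyrimidine ring core → C:4 H:4 N:2
  (− 2 ring H displaced by substituents)
  + OH → O:1 H:1
  + CH3 → C:1 H:3
Element totals:
  C: 5
  H: 6
  N: 2
  O: 1
Molecular formula: C5H6N2O.
  M = 5(12.0) + 6(1.007825) + 2(14.003074) + 15.994915
    = 60.000000 + 6.046950 + 28.006148 + 15.994915 = 110.048013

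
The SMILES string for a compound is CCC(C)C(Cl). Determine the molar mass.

Atom tally by fragment:
  CH3 → C:1 H:3
  CH2 → C:1 H:2
  CH(CH3) → C:2 H:4
  CH2Cl → C:1 H:2 Cl:1
Element totals:
  C: 5
  H: 11
  Cl: 1
Molecular formula: C5H11Cl.
  M = 5(12.011) + 11(1.008) + 35.45
    = 60.055 + 11.088 + 35.450 = 106.593

106.59 g/mol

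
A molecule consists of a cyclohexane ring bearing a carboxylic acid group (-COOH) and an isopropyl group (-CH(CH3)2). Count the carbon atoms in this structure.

10

Atom tally by fragment:
  cyclohexane ring core → C:6 H:12
  (− 2 ring H displaced by substituents)
  + COOH → C:1 H:1 O:2
  + CH(CH3)2 → C:3 H:7
Element totals:
  C: 10
  H: 18
  O: 2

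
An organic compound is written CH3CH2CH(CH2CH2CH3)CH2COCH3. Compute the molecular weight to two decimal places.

Atom tally by fragment:
  CH3 → C:1 H:3
  CH2 → C:1 H:2
  CH(CH2CH2CH3) → C:4 H:8
  CH2COCH3 → C:3 H:5 O:1
Element totals:
  C: 9
  H: 18
  O: 1
Molecular formula: C9H18O.
  M = 9(12.011) + 18(1.008) + 15.999
    = 108.099 + 18.144 + 15.999 = 142.242

142.24 g/mol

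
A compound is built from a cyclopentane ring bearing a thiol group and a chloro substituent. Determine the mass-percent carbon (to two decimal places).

Atom tally by fragment:
  cyclopentane ring core → C:5 H:10
  (− 2 ring H displaced by substituents)
  + SH → S:1 H:1
  + Cl → Cl:1
Element totals:
  C: 5
  H: 9
  Cl: 1
  S: 1
Molecular formula: C5H9ClS.
Molar mass = 136.637 g/mol.
Mass from C: 5 × 12.011 = 60.055 g/mol.
%C = 60.055 / 136.637 × 100 = 43.95%.

43.95%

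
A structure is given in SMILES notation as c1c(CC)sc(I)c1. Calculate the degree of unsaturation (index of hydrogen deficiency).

3

Atom tally by fragment:
  thiophene ring core → C:4 H:4 S:1
  (− 2 ring H displaced by substituents)
  + C2H5 → C:2 H:5
  + I → I:1
Element totals:
  C: 6
  H: 7
  I: 1
  S: 1
Molecular formula: C6H7IS.
DoU = (2C + 2 + N − H − X) / 2 = (2·6 + 2 + 0 − 7 − 1) / 2 = 3.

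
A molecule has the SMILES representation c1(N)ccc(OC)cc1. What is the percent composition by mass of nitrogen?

11.37%

Atom tally by fragment:
  benzene ring core → C:6 H:6
  (− 2 ring H displaced by substituents)
  + NH2 → N:1 H:2
  + OCH3 → C:1 H:3 O:1
Element totals:
  C: 7
  H: 9
  N: 1
  O: 1
Molecular formula: C7H9NO.
Molar mass = 123.155 g/mol.
Mass from N: 1 × 14.007 = 14.007 g/mol.
%N = 14.007 / 123.155 × 100 = 11.37%.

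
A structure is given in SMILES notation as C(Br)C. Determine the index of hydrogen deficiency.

Atom tally by fragment:
  BrCH2 → C:1 H:2 Br:1
  CH3 → C:1 H:3
Element totals:
  C: 2
  H: 5
  Br: 1
Molecular formula: C2H5Br.
DoU = (2C + 2 + N − H − X) / 2 = (2·2 + 2 + 0 − 5 − 1) / 2 = 0.

0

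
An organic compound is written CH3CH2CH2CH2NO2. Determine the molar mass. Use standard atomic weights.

103.12 g/mol

Element totals:
  C: 4
  H: 9
  N: 1
  O: 2
Molecular formula: C4H9NO2.
  M = 4(12.011) + 9(1.008) + 14.007 + 2(15.999)
    = 48.044 + 9.072 + 14.007 + 31.998 = 103.121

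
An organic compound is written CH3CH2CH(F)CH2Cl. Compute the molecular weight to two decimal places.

110.56 g/mol

Element totals:
  C: 4
  H: 8
  Cl: 1
  F: 1
Molecular formula: C4H8ClF.
  M = 4(12.011) + 8(1.008) + 35.45 + 18.998
    = 48.044 + 8.064 + 35.450 + 18.998 = 110.556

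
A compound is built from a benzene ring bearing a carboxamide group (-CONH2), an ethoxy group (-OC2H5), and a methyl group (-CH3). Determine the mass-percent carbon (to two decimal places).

Atom tally by fragment:
  benzene ring core → C:6 H:6
  (− 3 ring H displaced by substituents)
  + CONH2 → C:1 H:2 O:1 N:1
  + OC2H5 → C:2 H:5 O:1
  + CH3 → C:1 H:3
Element totals:
  C: 10
  H: 13
  N: 1
  O: 2
Molecular formula: C10H13NO2.
Molar mass = 179.219 g/mol.
Mass from C: 10 × 12.011 = 120.110 g/mol.
%C = 120.110 / 179.219 × 100 = 67.02%.

67.02%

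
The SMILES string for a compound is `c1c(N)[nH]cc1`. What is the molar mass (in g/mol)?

Atom tally by fragment:
  pyrrole ring core → C:4 H:5 N:1
  (− 1 ring H displaced by substituents)
  + NH2 → N:1 H:2
Element totals:
  C: 4
  H: 6
  N: 2
Molecular formula: C4H6N2.
  M = 4(12.011) + 6(1.008) + 2(14.007)
    = 48.044 + 6.048 + 28.014 = 82.106

82.11 g/mol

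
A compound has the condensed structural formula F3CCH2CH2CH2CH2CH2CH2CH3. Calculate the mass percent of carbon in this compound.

Element totals:
  C: 8
  H: 15
  F: 3
Molecular formula: C8H15F3.
Molar mass = 168.202 g/mol.
Mass from C: 8 × 12.011 = 96.088 g/mol.
%C = 96.088 / 168.202 × 100 = 57.13%.

57.13%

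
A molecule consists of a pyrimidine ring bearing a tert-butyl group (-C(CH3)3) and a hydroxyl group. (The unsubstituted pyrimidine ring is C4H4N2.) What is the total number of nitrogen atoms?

Atom tally by fragment:
  pyrimidine ring core → C:4 H:4 N:2
  (− 2 ring H displaced by substituents)
  + C(CH3)3 → C:4 H:9
  + OH → O:1 H:1
Element totals:
  C: 8
  H: 12
  N: 2
  O: 1

2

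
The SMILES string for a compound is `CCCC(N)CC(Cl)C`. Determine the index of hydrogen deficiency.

Atom tally by fragment:
  CH3 → C:1 H:3
  CH2 → C:1 H:2
  CH2 → C:1 H:2
  CH(NH2) → C:1 H:3 N:1
  CH2 → C:1 H:2
  CH(Cl) → C:1 H:1 Cl:1
  CH3 → C:1 H:3
Element totals:
  C: 7
  H: 16
  Cl: 1
  N: 1
Molecular formula: C7H16ClN.
DoU = (2C + 2 + N − H − X) / 2 = (2·7 + 2 + 1 − 16 − 1) / 2 = 0.

0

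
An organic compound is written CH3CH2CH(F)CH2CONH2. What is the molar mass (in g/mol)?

119.14 g/mol

Element totals:
  C: 5
  H: 10
  F: 1
  N: 1
  O: 1
Molecular formula: C5H10FNO.
  M = 5(12.011) + 10(1.008) + 18.998 + 14.007 + 15.999
    = 60.055 + 10.080 + 18.998 + 14.007 + 15.999 = 119.139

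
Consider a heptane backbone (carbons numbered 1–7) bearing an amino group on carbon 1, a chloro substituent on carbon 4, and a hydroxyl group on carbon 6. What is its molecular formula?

Atom tally by fragment:
  H2NCH2 → C:1 H:4 N:1
  CH2 → C:1 H:2
  CH2 → C:1 H:2
  CH(Cl) → C:1 H:1 Cl:1
  CH2 → C:1 H:2
  CH(OH) → C:1 H:2 O:1
  CH3 → C:1 H:3
Element totals:
  C: 7
  H: 16
  Cl: 1
  N: 1
  O: 1

C7H16ClNO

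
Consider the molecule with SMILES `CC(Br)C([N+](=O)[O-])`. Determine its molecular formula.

Atom tally by fragment:
  CH3 → C:1 H:3
  CH(Br) → C:1 H:1 Br:1
  CH2NO2 → C:1 H:2 N:1 O:2
Element totals:
  C: 3
  H: 6
  Br: 1
  N: 1
  O: 2

C3H6BrNO2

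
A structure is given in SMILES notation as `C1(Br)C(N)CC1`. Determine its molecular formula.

Atom tally by fragment:
  cyclobutane ring core → C:4 H:8
  (− 2 ring H displaced by substituents)
  + Br → Br:1
  + NH2 → N:1 H:2
Element totals:
  C: 4
  H: 8
  Br: 1
  N: 1

C4H8BrN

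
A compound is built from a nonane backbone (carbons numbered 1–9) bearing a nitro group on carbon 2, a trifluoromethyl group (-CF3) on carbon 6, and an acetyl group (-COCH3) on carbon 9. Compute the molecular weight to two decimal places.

Atom tally by fragment:
  CH3 → C:1 H:3
  CH(NO2) → C:1 H:1 N:1 O:2
  CH2 → C:1 H:2
  CH2 → C:1 H:2
  CH2 → C:1 H:2
  CH(CF3) → C:2 H:1 F:3
  CH2 → C:1 H:2
  CH2 → C:1 H:2
  CH2COCH3 → C:3 H:5 O:1
Element totals:
  C: 12
  H: 20
  F: 3
  N: 1
  O: 3
Molecular formula: C12H20F3NO3.
  M = 12(12.011) + 20(1.008) + 3(18.998) + 14.007 + 3(15.999)
    = 144.132 + 20.160 + 56.994 + 14.007 + 47.997 = 283.290

283.29 g/mol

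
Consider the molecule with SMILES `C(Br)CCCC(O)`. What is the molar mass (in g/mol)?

167.05 g/mol

Atom tally by fragment:
  BrCH2 → C:1 H:2 Br:1
  CH2 → C:1 H:2
  CH2 → C:1 H:2
  CH2 → C:1 H:2
  CH2OH → C:1 H:3 O:1
Element totals:
  C: 5
  H: 11
  Br: 1
  O: 1
Molecular formula: C5H11BrO.
  M = 5(12.011) + 11(1.008) + 79.904 + 15.999
    = 60.055 + 11.088 + 79.904 + 15.999 = 167.046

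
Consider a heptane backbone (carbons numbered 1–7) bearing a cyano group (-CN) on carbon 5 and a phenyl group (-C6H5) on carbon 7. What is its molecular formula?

Atom tally by fragment:
  CH3 → C:1 H:3
  CH2 → C:1 H:2
  CH2 → C:1 H:2
  CH2 → C:1 H:2
  CH(CN) → C:2 H:1 N:1
  CH2 → C:1 H:2
  CH2C6H5 → C:7 H:7
Element totals:
  C: 14
  H: 19
  N: 1

C14H19N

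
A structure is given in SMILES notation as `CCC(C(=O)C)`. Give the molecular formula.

Atom tally by fragment:
  CH3 → C:1 H:3
  CH2 → C:1 H:2
  CH2COCH3 → C:3 H:5 O:1
Element totals:
  C: 5
  H: 10
  O: 1

C5H10O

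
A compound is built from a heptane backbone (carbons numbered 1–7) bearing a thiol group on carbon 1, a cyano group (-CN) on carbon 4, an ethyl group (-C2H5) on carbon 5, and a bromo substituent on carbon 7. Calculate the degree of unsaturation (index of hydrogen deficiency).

2

Atom tally by fragment:
  HSCH2 → C:1 H:3 S:1
  CH2 → C:1 H:2
  CH2 → C:1 H:2
  CH(CN) → C:2 H:1 N:1
  CH(C2H5) → C:3 H:6
  CH2 → C:1 H:2
  CH2Br → C:1 H:2 Br:1
Element totals:
  C: 10
  H: 18
  Br: 1
  N: 1
  S: 1
Molecular formula: C10H18BrNS.
DoU = (2C + 2 + N − H − X) / 2 = (2·10 + 2 + 1 − 18 − 1) / 2 = 2.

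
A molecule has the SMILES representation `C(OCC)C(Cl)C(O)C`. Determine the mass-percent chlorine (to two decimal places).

23.23%

Atom tally by fragment:
  C2H5OCH2 → C:3 H:7 O:1
  CH(Cl) → C:1 H:1 Cl:1
  CH(OH) → C:1 H:2 O:1
  CH3 → C:1 H:3
Element totals:
  C: 6
  H: 13
  Cl: 1
  O: 2
Molecular formula: C6H13ClO2.
Molar mass = 152.618 g/mol.
Mass from Cl: 1 × 35.45 = 35.450 g/mol.
%Cl = 35.450 / 152.618 × 100 = 23.23%.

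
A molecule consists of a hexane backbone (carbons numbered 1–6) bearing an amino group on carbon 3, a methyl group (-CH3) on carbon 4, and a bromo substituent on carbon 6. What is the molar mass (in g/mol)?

Atom tally by fragment:
  CH3 → C:1 H:3
  CH2 → C:1 H:2
  CH(NH2) → C:1 H:3 N:1
  CH(CH3) → C:2 H:4
  CH2 → C:1 H:2
  CH2Br → C:1 H:2 Br:1
Element totals:
  C: 7
  H: 16
  Br: 1
  N: 1
Molecular formula: C7H16BrN.
  M = 7(12.011) + 16(1.008) + 79.904 + 14.007
    = 84.077 + 16.128 + 79.904 + 14.007 = 194.116

194.12 g/mol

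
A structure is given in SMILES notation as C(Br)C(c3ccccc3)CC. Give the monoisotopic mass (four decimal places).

Atom tally by fragment:
  BrCH2 → C:1 H:2 Br:1
  CH(C6H5) → C:7 H:6
  CH2 → C:1 H:2
  CH3 → C:1 H:3
Element totals:
  C: 10
  H: 13
  Br: 1
Molecular formula: C10H13Br.
  M = 10(12.0) + 13(1.007825) + 78.918338
    = 120.000000 + 13.101725 + 78.918338 = 212.020063

212.0201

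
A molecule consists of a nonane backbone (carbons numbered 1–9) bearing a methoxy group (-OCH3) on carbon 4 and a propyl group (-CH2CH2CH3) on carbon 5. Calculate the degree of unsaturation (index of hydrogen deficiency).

0

Atom tally by fragment:
  CH3 → C:1 H:3
  CH2 → C:1 H:2
  CH2 → C:1 H:2
  CH(OCH3) → C:2 H:4 O:1
  CH(CH2CH2CH3) → C:4 H:8
  CH2 → C:1 H:2
  CH2 → C:1 H:2
  CH2 → C:1 H:2
  CH3 → C:1 H:3
Element totals:
  C: 13
  H: 28
  O: 1
Molecular formula: C13H28O.
DoU = (2C + 2 + N − H − X) / 2 = (2·13 + 2 + 0 − 28 − 0) / 2 = 0.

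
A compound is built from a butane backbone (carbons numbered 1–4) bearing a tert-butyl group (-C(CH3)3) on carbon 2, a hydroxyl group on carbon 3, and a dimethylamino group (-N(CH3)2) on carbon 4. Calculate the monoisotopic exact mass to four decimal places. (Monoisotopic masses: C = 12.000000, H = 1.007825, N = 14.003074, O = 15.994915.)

173.1780

Atom tally by fragment:
  CH3 → C:1 H:3
  CH(C(CH3)3) → C:5 H:10
  CH(OH) → C:1 H:2 O:1
  CH2N(CH3)2 → C:3 H:8 N:1
Element totals:
  C: 10
  H: 23
  N: 1
  O: 1
Molecular formula: C10H23NO.
  M = 10(12.0) + 23(1.007825) + 14.003074 + 15.994915
    = 120.000000 + 23.179975 + 14.003074 + 15.994915 = 173.177964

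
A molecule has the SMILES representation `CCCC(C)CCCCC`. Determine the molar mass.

Atom tally by fragment:
  CH3 → C:1 H:3
  CH2 → C:1 H:2
  CH2 → C:1 H:2
  CH(CH3) → C:2 H:4
  CH2 → C:1 H:2
  CH2 → C:1 H:2
  CH2 → C:1 H:2
  CH2 → C:1 H:2
  CH3 → C:1 H:3
Element totals:
  C: 10
  H: 22
Molecular formula: C10H22.
  M = 10(12.011) + 22(1.008)
    = 120.110 + 22.176 = 142.286

142.29 g/mol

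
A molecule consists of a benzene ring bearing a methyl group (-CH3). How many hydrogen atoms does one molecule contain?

8

Atom tally by fragment:
  benzene ring core → C:6 H:6
  (− 1 ring H displaced by substituents)
  + CH3 → C:1 H:3
Element totals:
  C: 7
  H: 8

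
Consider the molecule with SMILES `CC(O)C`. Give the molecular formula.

C3H8O

Atom tally by fragment:
  CH3 → C:1 H:3
  CH(OH) → C:1 H:2 O:1
  CH3 → C:1 H:3
Element totals:
  C: 3
  H: 8
  O: 1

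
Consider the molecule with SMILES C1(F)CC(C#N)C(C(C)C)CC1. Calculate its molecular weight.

Atom tally by fragment:
  cyclohexane ring core → C:6 H:12
  (− 3 ring H displaced by substituents)
  + F → F:1
  + CN → C:1 N:1
  + CH(CH3)2 → C:3 H:7
Element totals:
  C: 10
  H: 16
  F: 1
  N: 1
Molecular formula: C10H16FN.
  M = 10(12.011) + 16(1.008) + 18.998 + 14.007
    = 120.110 + 16.128 + 18.998 + 14.007 = 169.243

169.24 g/mol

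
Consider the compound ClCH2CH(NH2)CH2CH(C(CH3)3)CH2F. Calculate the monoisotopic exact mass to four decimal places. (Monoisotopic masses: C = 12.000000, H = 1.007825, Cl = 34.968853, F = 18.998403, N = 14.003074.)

Element totals:
  C: 9
  H: 19
  Cl: 1
  F: 1
  N: 1
Molecular formula: C9H19ClFN.
  M = 9(12.0) + 19(1.007825) + 34.968853 + 18.998403 + 14.003074
    = 108.000000 + 19.148675 + 34.968853 + 18.998403 + 14.003074 = 195.119005

195.1190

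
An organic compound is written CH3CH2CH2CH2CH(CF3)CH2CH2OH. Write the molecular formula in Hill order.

C8H15F3O

Atom tally by fragment:
  CH3 → C:1 H:3
  CH2 → C:1 H:2
  CH2 → C:1 H:2
  CH2 → C:1 H:2
  CH(CF3) → C:2 H:1 F:3
  CH2 → C:1 H:2
  CH2OH → C:1 H:3 O:1
Element totals:
  C: 8
  H: 15
  F: 3
  O: 1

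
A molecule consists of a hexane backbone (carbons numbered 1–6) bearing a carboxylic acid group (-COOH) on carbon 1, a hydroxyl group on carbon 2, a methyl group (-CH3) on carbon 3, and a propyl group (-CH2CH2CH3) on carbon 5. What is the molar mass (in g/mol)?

Atom tally by fragment:
  HOOCCH2 → C:2 H:3 O:2
  CH(OH) → C:1 H:2 O:1
  CH(CH3) → C:2 H:4
  CH2 → C:1 H:2
  CH(CH2CH2CH3) → C:4 H:8
  CH3 → C:1 H:3
Element totals:
  C: 11
  H: 22
  O: 3
Molecular formula: C11H22O3.
  M = 11(12.011) + 22(1.008) + 3(15.999)
    = 132.121 + 22.176 + 47.997 = 202.294

202.29 g/mol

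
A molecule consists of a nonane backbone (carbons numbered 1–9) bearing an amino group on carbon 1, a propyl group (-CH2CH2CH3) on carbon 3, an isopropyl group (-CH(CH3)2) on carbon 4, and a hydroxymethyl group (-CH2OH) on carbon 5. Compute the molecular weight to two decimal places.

257.46 g/mol

Atom tally by fragment:
  H2NCH2 → C:1 H:4 N:1
  CH2 → C:1 H:2
  CH(CH2CH2CH3) → C:4 H:8
  CH(CH(CH3)2) → C:4 H:8
  CH(CH2OH) → C:2 H:4 O:1
  CH2 → C:1 H:2
  CH2 → C:1 H:2
  CH2 → C:1 H:2
  CH3 → C:1 H:3
Element totals:
  C: 16
  H: 35
  N: 1
  O: 1
Molecular formula: C16H35NO.
  M = 16(12.011) + 35(1.008) + 14.007 + 15.999
    = 192.176 + 35.280 + 14.007 + 15.999 = 257.462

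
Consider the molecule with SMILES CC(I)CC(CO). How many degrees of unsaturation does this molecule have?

0

Atom tally by fragment:
  CH3 → C:1 H:3
  CH(I) → C:1 H:1 I:1
  CH2 → C:1 H:2
  CH2CH2OH → C:2 H:5 O:1
Element totals:
  C: 5
  H: 11
  I: 1
  O: 1
Molecular formula: C5H11IO.
DoU = (2C + 2 + N − H − X) / 2 = (2·5 + 2 + 0 − 11 − 1) / 2 = 0.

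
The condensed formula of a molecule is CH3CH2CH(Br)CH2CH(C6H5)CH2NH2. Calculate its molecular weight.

Atom tally by fragment:
  CH3 → C:1 H:3
  CH2 → C:1 H:2
  CH(Br) → C:1 H:1 Br:1
  CH2 → C:1 H:2
  CH(C6H5) → C:7 H:6
  CH2NH2 → C:1 H:4 N:1
Element totals:
  C: 12
  H: 18
  Br: 1
  N: 1
Molecular formula: C12H18BrN.
  M = 12(12.011) + 18(1.008) + 79.904 + 14.007
    = 144.132 + 18.144 + 79.904 + 14.007 = 256.187

256.19 g/mol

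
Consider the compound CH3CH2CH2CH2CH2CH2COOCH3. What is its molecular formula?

Atom tally by fragment:
  CH3 → C:1 H:3
  CH2 → C:1 H:2
  CH2 → C:1 H:2
  CH2 → C:1 H:2
  CH2 → C:1 H:2
  CH2COOCH3 → C:3 H:5 O:2
Element totals:
  C: 8
  H: 16
  O: 2

C8H16O2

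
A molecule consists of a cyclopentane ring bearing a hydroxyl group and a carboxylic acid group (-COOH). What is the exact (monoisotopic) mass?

Atom tally by fragment:
  cyclopentane ring core → C:5 H:10
  (− 2 ring H displaced by substituents)
  + OH → O:1 H:1
  + COOH → C:1 H:1 O:2
Element totals:
  C: 6
  H: 10
  O: 3
Molecular formula: C6H10O3.
  M = 6(12.0) + 10(1.007825) + 3(15.994915)
    = 72.000000 + 10.078250 + 47.984745 = 130.062995

130.0630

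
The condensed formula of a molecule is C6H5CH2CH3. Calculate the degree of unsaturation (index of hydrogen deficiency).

Element totals:
  C: 8
  H: 10
Molecular formula: C8H10.
DoU = (2C + 2 + N − H − X) / 2 = (2·8 + 2 + 0 − 10 − 0) / 2 = 4.

4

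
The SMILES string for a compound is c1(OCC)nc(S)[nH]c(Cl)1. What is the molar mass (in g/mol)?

178.63 g/mol

Atom tally by fragment:
  imidazole ring core → C:3 H:4 N:2
  (− 3 ring H displaced by substituents)
  + OC2H5 → C:2 H:5 O:1
  + SH → S:1 H:1
  + Cl → Cl:1
Element totals:
  C: 5
  H: 7
  Cl: 1
  N: 2
  O: 1
  S: 1
Molecular formula: C5H7ClN2OS.
  M = 5(12.011) + 7(1.008) + 35.45 + 2(14.007) + 15.999 + 32.06
    = 60.055 + 7.056 + 35.450 + 28.014 + 15.999 + 32.060 = 178.634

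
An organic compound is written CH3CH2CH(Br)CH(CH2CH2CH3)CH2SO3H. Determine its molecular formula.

Element totals:
  C: 8
  H: 17
  Br: 1
  O: 3
  S: 1

C8H17BrO3S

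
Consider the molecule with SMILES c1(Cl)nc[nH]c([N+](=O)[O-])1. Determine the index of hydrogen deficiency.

4

Atom tally by fragment:
  imidazole ring core → C:3 H:4 N:2
  (− 2 ring H displaced by substituents)
  + Cl → Cl:1
  + NO2 → N:1 O:2
Element totals:
  C: 3
  H: 2
  Cl: 1
  N: 3
  O: 2
Molecular formula: C3H2ClN3O2.
DoU = (2C + 2 + N − H − X) / 2 = (2·3 + 2 + 3 − 2 − 1) / 2 = 4.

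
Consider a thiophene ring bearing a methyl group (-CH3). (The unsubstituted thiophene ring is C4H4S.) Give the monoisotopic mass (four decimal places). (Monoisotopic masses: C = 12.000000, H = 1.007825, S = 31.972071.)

98.0190

Atom tally by fragment:
  thiophene ring core → C:4 H:4 S:1
  (− 1 ring H displaced by substituents)
  + CH3 → C:1 H:3
Element totals:
  C: 5
  H: 6
  S: 1
Molecular formula: C5H6S.
  M = 5(12.0) + 6(1.007825) + 31.972071
    = 60.000000 + 6.046950 + 31.972071 = 98.019021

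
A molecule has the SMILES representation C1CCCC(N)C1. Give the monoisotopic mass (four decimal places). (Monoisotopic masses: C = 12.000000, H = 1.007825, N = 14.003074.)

99.1048

Atom tally by fragment:
  cyclohexane ring core → C:6 H:12
  (− 1 ring H displaced by substituents)
  + NH2 → N:1 H:2
Element totals:
  C: 6
  H: 13
  N: 1
Molecular formula: C6H13N.
  M = 6(12.0) + 13(1.007825) + 14.003074
    = 72.000000 + 13.101725 + 14.003074 = 99.104799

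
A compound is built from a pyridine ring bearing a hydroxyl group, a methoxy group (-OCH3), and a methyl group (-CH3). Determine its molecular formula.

C7H9NO2

Atom tally by fragment:
  pyridine ring core → C:5 H:5 N:1
  (− 3 ring H displaced by substituents)
  + OH → O:1 H:1
  + OCH3 → C:1 H:3 O:1
  + CH3 → C:1 H:3
Element totals:
  C: 7
  H: 9
  N: 1
  O: 2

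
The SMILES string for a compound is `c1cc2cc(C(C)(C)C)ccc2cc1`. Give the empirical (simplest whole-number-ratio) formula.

Atom tally by fragment:
  naphthalene ring system core → C:10 H:8
  (− 1 ring H displaced by substituents)
  + C(CH3)3 → C:4 H:9
Element totals:
  C: 14
  H: 16
Molecular formula: C14H16.
gcd of subscripts = 2; dividing each by 2:
  C: 14/2 = 7
  H: 16/2 = 8

C7H8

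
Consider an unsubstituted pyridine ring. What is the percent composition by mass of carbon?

Atom tally by fragment:
  pyridine ring core → C:5 H:5 N:1
Element totals:
  C: 5
  H: 5
  N: 1
Molecular formula: C5H5N.
Molar mass = 79.102 g/mol.
Mass from C: 5 × 12.011 = 60.055 g/mol.
%C = 60.055 / 79.102 × 100 = 75.92%.

75.92%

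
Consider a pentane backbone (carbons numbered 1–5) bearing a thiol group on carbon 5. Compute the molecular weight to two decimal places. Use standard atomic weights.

104.21 g/mol

Atom tally by fragment:
  CH3 → C:1 H:3
  CH2 → C:1 H:2
  CH2 → C:1 H:2
  CH2 → C:1 H:2
  CH2SH → C:1 H:3 S:1
Element totals:
  C: 5
  H: 12
  S: 1
Molecular formula: C5H12S.
  M = 5(12.011) + 12(1.008) + 32.06
    = 60.055 + 12.096 + 32.060 = 104.211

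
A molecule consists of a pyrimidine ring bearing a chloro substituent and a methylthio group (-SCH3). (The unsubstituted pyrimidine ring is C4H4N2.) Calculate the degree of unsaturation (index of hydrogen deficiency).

4

Atom tally by fragment:
  pyrimidine ring core → C:4 H:4 N:2
  (− 2 ring H displaced by substituents)
  + Cl → Cl:1
  + SCH3 → C:1 H:3 S:1
Element totals:
  C: 5
  H: 5
  Cl: 1
  N: 2
  S: 1
Molecular formula: C5H5ClN2S.
DoU = (2C + 2 + N − H − X) / 2 = (2·5 + 2 + 2 − 5 − 1) / 2 = 4.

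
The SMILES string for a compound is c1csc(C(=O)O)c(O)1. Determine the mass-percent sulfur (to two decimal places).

Atom tally by fragment:
  thiophene ring core → C:4 H:4 S:1
  (− 2 ring H displaced by substituents)
  + COOH → C:1 H:1 O:2
  + OH → O:1 H:1
Element totals:
  C: 5
  H: 4
  O: 3
  S: 1
Molecular formula: C5H4O3S.
Molar mass = 144.144 g/mol.
Mass from S: 1 × 32.06 = 32.060 g/mol.
%S = 32.060 / 144.144 × 100 = 22.24%.

22.24%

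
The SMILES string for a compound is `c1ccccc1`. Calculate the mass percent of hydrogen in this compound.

7.74%

Atom tally by fragment:
  benzene ring core → C:6 H:6
Element totals:
  C: 6
  H: 6
Molecular formula: C6H6.
Molar mass = 78.114 g/mol.
Mass from H: 6 × 1.008 = 6.048 g/mol.
%H = 6.048 / 78.114 × 100 = 7.74%.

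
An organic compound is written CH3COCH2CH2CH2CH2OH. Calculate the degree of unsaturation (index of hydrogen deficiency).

Element totals:
  C: 6
  H: 12
  O: 2
Molecular formula: C6H12O2.
DoU = (2C + 2 + N − H − X) / 2 = (2·6 + 2 + 0 − 12 − 0) / 2 = 1.

1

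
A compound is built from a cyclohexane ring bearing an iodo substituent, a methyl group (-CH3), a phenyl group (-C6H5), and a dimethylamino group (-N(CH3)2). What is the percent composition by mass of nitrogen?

4.08%

Atom tally by fragment:
  cyclohexane ring core → C:6 H:12
  (− 4 ring H displaced by substituents)
  + I → I:1
  + CH3 → C:1 H:3
  + C6H5 → C:6 H:5
  + N(CH3)2 → N:1 C:2 H:6
Element totals:
  C: 15
  H: 22
  I: 1
  N: 1
Molecular formula: C15H22IN.
Molar mass = 343.252 g/mol.
Mass from N: 1 × 14.007 = 14.007 g/mol.
%N = 14.007 / 343.252 × 100 = 4.08%.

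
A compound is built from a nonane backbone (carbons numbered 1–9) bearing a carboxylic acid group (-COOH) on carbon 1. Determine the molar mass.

Atom tally by fragment:
  HOOCCH2 → C:2 H:3 O:2
  CH2 → C:1 H:2
  CH2 → C:1 H:2
  CH2 → C:1 H:2
  CH2 → C:1 H:2
  CH2 → C:1 H:2
  CH2 → C:1 H:2
  CH2 → C:1 H:2
  CH3 → C:1 H:3
Element totals:
  C: 10
  H: 20
  O: 2
Molecular formula: C10H20O2.
  M = 10(12.011) + 20(1.008) + 2(15.999)
    = 120.110 + 20.160 + 31.998 = 172.268

172.27 g/mol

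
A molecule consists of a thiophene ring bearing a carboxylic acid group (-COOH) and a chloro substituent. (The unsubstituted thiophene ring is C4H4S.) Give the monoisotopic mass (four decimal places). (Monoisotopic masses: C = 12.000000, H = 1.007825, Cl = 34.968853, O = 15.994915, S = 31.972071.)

Atom tally by fragment:
  thiophene ring core → C:4 H:4 S:1
  (− 2 ring H displaced by substituents)
  + COOH → C:1 H:1 O:2
  + Cl → Cl:1
Element totals:
  C: 5
  H: 3
  Cl: 1
  O: 2
  S: 1
Molecular formula: C5H3ClO2S.
  M = 5(12.0) + 3(1.007825) + 34.968853 + 2(15.994915) + 31.972071
    = 60.000000 + 3.023475 + 34.968853 + 31.989830 + 31.972071 = 161.954229

161.9542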